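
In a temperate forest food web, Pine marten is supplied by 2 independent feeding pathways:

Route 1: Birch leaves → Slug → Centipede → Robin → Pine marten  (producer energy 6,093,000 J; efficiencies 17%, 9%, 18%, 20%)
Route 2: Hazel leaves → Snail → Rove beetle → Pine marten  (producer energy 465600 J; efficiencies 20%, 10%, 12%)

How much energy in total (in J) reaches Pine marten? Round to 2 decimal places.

4473.46 J

Route 1: 6093000 × 0.17 × 0.09 × 0.18 × 0.2 = 3356.0244 J
Route 2: 465600 × 0.2 × 0.1 × 0.12 = 1117.44 J
Total at Pine marten: 3356.0244 + 1117.44 = 4473.4644 J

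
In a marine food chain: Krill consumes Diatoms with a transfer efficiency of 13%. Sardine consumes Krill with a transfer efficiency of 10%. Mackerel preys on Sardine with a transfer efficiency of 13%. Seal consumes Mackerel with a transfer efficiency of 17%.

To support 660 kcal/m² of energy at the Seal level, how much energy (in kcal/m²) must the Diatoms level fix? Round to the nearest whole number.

2297250 kcal/m²

Cumulative transfer efficiency: 0.13 × 0.1 × 0.13 × 0.17 = 0.0002873
Diatoms energy = 660 / 0.0002873 = 2297250 kcal/m²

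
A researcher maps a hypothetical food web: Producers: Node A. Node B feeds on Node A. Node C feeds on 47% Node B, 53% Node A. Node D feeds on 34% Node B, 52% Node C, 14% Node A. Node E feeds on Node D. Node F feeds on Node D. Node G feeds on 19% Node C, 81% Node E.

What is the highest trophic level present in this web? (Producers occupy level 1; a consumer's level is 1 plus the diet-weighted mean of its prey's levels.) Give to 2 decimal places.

Node B: 1 + 1 = 2
Node C: 1 + (0.47×2 + 0.53×1) = 2.47
Node D: 1 + (0.34×2 + 0.52×2.47 + 0.14×1) = 3.1044
Node E: 1 + 3.1044 = 4.1044
Node F: 1 + 3.1044 = 4.1044
Node G: 1 + (0.19×2.47 + 0.81×4.1044) = 4.793864

4.79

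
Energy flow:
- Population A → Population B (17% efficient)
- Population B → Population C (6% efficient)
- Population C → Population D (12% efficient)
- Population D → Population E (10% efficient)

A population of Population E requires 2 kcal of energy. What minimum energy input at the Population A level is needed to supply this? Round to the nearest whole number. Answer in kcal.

16340 kcal

Cumulative transfer efficiency: 0.17 × 0.06 × 0.12 × 0.1 = 0.0001224
Population A energy = 2 / 0.0001224 = 16340 kcal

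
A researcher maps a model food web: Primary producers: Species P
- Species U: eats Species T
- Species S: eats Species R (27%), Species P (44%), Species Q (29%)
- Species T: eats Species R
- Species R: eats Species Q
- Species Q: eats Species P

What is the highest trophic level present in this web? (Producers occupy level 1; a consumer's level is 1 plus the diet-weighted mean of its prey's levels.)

5

Species Q: 1 + 1 = 2
Species R: 1 + 2 = 3
Species S: 1 + (0.27×3 + 0.44×1 + 0.29×2) = 2.83
Species T: 1 + 3 = 4
Species U: 1 + 4 = 5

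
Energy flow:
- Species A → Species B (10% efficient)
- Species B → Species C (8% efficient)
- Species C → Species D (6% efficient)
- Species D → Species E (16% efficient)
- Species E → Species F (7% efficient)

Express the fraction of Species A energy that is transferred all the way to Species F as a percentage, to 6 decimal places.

Product of link efficiencies: 0.1 × 0.08 × 0.06 × 0.16 × 0.07 = 0.000005376
As a percentage: 0.000005376 × 100 = 0.000538%

0.000538%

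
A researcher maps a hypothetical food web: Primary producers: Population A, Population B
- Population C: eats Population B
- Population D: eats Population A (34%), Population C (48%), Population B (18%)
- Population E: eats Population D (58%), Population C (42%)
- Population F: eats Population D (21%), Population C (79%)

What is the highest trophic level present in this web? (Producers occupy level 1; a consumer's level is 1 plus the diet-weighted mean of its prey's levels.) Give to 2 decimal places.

Population C: 1 + 1 = 2
Population D: 1 + (0.34×1 + 0.48×2 + 0.18×1) = 2.48
Population E: 1 + (0.58×2.48 + 0.42×2) = 3.2784
Population F: 1 + (0.21×2.48 + 0.79×2) = 3.1008

3.28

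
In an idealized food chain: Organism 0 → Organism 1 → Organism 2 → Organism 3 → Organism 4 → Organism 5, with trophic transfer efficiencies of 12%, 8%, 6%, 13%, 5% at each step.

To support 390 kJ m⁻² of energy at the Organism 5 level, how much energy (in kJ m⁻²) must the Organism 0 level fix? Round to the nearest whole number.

104166667 kJ m⁻²

Cumulative transfer efficiency: 0.12 × 0.08 × 0.06 × 0.13 × 0.05 = 0.000003744
Organism 0 energy = 390 / 0.000003744 = 104166667 kJ m⁻²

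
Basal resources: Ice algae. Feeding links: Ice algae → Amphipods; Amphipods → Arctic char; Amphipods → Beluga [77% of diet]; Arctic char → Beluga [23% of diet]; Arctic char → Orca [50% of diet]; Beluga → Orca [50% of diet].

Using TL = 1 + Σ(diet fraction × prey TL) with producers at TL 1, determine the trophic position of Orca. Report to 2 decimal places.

4.12

Amphipods: 1 + 1 = 2
Arctic char: 1 + 2 = 3
Beluga: 1 + (0.77×2 + 0.23×3) = 3.23
Orca: 1 + (0.5×3 + 0.5×3.23) = 4.115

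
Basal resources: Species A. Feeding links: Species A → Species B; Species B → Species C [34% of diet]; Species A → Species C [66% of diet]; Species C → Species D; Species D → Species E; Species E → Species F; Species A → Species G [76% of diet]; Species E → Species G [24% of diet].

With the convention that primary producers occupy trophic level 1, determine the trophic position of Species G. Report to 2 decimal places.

2.80

Species B: 1 + 1 = 2
Species C: 1 + (0.34×2 + 0.66×1) = 2.34
Species D: 1 + 2.34 = 3.34
Species E: 1 + 3.34 = 4.34
Species F: 1 + 4.34 = 5.34
Species G: 1 + (0.76×1 + 0.24×4.34) = 2.8016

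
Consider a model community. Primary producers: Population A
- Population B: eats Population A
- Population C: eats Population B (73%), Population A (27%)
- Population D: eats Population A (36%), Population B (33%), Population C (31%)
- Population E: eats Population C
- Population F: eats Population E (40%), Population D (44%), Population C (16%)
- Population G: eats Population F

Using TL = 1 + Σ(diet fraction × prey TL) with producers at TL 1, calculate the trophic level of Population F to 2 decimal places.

Population B: 1 + 1 = 2
Population C: 1 + (0.73×2 + 0.27×1) = 2.73
Population D: 1 + (0.36×1 + 0.33×2 + 0.31×2.73) = 2.8663
Population E: 1 + 2.73 = 3.73
Population F: 1 + (0.4×3.73 + 0.44×2.8663 + 0.16×2.73) = 4.189972
Population G: 1 + 4.189972 = 5.189972

4.19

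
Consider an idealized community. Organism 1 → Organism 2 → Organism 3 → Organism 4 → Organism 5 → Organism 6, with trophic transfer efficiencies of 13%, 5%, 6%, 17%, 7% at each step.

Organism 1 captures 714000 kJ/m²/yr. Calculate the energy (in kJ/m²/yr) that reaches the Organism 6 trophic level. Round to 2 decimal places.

Organism 2: 714000 × 0.13 = 92820 kJ/m²/yr
Organism 3: 92820 × 0.05 = 4641 kJ/m²/yr
Organism 4: 4641 × 0.06 = 278.46 kJ/m²/yr
Organism 5: 278.46 × 0.17 = 47.3382 kJ/m²/yr
Organism 6: 47.3382 × 0.07 = 3.313674 kJ/m²/yr

3.31 kJ/m²/yr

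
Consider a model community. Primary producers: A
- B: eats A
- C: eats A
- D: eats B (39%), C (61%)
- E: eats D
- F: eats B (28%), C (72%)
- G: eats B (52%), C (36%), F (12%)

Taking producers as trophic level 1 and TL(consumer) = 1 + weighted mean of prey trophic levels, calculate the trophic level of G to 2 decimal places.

3.12

B: 1 + 1 = 2
C: 1 + 1 = 2
D: 1 + (0.39×2 + 0.61×2) = 3
E: 1 + 3 = 4
F: 1 + (0.28×2 + 0.72×2) = 3
G: 1 + (0.52×2 + 0.36×2 + 0.12×3) = 3.12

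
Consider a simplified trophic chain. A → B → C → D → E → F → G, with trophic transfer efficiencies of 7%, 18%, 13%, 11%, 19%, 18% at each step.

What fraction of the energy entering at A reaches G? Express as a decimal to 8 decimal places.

0.00000616

Product of link efficiencies: 0.07 × 0.18 × 0.13 × 0.11 × 0.19 × 0.18 = 0.000006162156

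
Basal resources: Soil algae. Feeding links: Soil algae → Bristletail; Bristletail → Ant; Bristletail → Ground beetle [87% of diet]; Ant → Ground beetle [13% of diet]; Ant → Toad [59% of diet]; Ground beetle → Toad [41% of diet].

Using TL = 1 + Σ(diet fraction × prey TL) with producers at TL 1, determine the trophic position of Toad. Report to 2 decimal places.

4.05

Bristletail: 1 + 1 = 2
Ant: 1 + 2 = 3
Ground beetle: 1 + (0.87×2 + 0.13×3) = 3.13
Toad: 1 + (0.59×3 + 0.41×3.13) = 4.0533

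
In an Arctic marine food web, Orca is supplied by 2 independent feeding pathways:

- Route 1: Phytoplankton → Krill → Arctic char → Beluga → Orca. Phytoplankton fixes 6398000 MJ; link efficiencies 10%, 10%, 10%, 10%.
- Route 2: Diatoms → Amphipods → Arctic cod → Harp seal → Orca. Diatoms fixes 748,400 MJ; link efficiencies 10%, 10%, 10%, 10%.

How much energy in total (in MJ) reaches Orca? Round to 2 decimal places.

Route 1: 6398000 × 0.1 × 0.1 × 0.1 × 0.1 = 639.8 MJ
Route 2: 748400 × 0.1 × 0.1 × 0.1 × 0.1 = 74.84 MJ
Total at Orca: 639.8 + 74.84 = 714.64 MJ

714.64 MJ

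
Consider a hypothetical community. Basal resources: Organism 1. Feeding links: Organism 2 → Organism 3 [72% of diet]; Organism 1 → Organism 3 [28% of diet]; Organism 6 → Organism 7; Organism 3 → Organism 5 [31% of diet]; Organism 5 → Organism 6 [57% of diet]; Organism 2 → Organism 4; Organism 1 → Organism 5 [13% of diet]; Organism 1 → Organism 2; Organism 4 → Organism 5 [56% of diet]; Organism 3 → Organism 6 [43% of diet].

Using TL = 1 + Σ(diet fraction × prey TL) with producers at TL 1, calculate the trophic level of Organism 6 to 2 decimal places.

Organism 2: 1 + 1 = 2
Organism 3: 1 + (0.72×2 + 0.28×1) = 2.72
Organism 4: 1 + 2 = 3
Organism 5: 1 + (0.56×3 + 0.31×2.72 + 0.13×1) = 3.6532
Organism 6: 1 + (0.57×3.6532 + 0.43×2.72) = 4.251924
Organism 7: 1 + 4.251924 = 5.251924

4.25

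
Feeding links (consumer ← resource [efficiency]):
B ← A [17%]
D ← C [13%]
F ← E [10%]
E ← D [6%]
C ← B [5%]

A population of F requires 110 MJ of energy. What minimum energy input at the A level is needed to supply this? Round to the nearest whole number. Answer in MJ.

16591252 MJ

Cumulative transfer efficiency: 0.17 × 0.05 × 0.13 × 0.06 × 0.1 = 0.00000663
A energy = 110 / 0.00000663 = 16591252 MJ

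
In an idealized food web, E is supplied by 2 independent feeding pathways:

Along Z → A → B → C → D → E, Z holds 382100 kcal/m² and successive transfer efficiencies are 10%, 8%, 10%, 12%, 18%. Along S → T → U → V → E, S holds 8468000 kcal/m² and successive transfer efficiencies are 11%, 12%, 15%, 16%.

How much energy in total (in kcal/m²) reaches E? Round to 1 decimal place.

Via Z: 382100 × 0.1 × 0.08 × 0.1 × 0.12 × 0.18 = 6.602688 kcal/m²
Via S: 8468000 × 0.11 × 0.12 × 0.15 × 0.16 = 2682.6624 kcal/m²
Total at E: 6.602688 + 2682.6624 = 2689.265088 kcal/m²

2689.3 kcal/m²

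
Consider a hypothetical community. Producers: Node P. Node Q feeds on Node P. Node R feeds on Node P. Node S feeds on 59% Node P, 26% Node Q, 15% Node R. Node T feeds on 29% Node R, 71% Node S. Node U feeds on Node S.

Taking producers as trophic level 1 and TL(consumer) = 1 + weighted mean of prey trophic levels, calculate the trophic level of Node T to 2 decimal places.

3.29

Node Q: 1 + 1 = 2
Node R: 1 + 1 = 2
Node S: 1 + (0.59×1 + 0.26×2 + 0.15×2) = 2.41
Node T: 1 + (0.29×2 + 0.71×2.41) = 3.2911
Node U: 1 + 2.41 = 3.41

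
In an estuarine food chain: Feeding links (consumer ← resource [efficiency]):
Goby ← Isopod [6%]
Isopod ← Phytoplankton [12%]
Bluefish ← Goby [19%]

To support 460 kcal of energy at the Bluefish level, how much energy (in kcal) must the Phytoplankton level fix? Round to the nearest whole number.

336257 kcal

Cumulative transfer efficiency: 0.12 × 0.06 × 0.19 = 0.001368
Phytoplankton energy = 460 / 0.001368 = 336257 kcal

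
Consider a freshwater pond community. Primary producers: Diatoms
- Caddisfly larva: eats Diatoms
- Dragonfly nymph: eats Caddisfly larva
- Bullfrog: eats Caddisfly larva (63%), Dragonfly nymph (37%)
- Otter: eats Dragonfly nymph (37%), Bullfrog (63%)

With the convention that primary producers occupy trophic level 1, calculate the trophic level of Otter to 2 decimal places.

Caddisfly larva: 1 + 1 = 2
Dragonfly nymph: 1 + 2 = 3
Bullfrog: 1 + (0.63×2 + 0.37×3) = 3.37
Otter: 1 + (0.37×3 + 0.63×3.37) = 4.2331

4.23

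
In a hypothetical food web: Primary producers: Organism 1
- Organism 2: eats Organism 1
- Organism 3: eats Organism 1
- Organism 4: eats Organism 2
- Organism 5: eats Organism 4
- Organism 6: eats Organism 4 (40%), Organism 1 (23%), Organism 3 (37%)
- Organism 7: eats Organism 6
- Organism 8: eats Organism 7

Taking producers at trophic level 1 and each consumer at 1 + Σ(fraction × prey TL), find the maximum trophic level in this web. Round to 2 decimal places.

Organism 2: 1 + 1 = 2
Organism 3: 1 + 1 = 2
Organism 4: 1 + 2 = 3
Organism 5: 1 + 3 = 4
Organism 6: 1 + (0.4×3 + 0.23×1 + 0.37×2) = 3.17
Organism 7: 1 + 3.17 = 4.17
Organism 8: 1 + 4.17 = 5.17

5.17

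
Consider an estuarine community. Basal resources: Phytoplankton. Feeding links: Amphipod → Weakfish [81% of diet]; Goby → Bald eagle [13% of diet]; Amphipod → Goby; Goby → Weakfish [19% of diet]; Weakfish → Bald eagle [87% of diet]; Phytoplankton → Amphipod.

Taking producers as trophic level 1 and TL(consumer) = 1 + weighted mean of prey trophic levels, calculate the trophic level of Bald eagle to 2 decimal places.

4.17

Amphipod: 1 + 1 = 2
Goby: 1 + 2 = 3
Weakfish: 1 + (0.19×3 + 0.81×2) = 3.19
Bald eagle: 1 + (0.13×3 + 0.87×3.19) = 4.1653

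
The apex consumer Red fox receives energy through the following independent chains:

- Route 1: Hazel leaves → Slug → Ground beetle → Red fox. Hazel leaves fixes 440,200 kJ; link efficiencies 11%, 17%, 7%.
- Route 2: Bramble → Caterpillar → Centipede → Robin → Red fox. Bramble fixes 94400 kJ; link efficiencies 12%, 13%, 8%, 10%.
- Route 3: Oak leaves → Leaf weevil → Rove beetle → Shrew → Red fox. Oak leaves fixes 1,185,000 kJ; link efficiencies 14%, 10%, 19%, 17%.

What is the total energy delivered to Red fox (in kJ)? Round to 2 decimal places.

Route 1: 440200 × 0.11 × 0.17 × 0.07 = 576.2218 kJ
Route 2: 94400 × 0.12 × 0.13 × 0.08 × 0.1 = 11.78112 kJ
Route 3: 1185000 × 0.14 × 0.1 × 0.19 × 0.17 = 535.857 kJ
Total at Red fox: 576.2218 + 11.78112 + 535.857 = 1123.85992 kJ

1123.86 kJ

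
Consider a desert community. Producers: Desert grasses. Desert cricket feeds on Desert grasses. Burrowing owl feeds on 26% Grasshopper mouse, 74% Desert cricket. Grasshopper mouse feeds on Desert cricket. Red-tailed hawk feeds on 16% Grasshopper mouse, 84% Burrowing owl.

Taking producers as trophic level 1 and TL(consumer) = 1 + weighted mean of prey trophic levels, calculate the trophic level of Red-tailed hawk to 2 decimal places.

4.22

Desert cricket: 1 + 1 = 2
Grasshopper mouse: 1 + 2 = 3
Burrowing owl: 1 + (0.26×3 + 0.74×2) = 3.26
Red-tailed hawk: 1 + (0.16×3 + 0.84×3.26) = 4.2184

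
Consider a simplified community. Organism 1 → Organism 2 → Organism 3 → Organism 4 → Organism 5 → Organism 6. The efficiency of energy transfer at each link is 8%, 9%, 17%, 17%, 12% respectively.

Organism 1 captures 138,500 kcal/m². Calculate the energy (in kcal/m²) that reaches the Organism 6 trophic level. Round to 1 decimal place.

3.5 kcal/m²

Organism 2: 138500 × 0.08 = 11080 kcal/m²
Organism 3: 11080 × 0.09 = 997.2 kcal/m²
Organism 4: 997.2 × 0.17 = 169.524 kcal/m²
Organism 5: 169.524 × 0.17 = 28.81908 kcal/m²
Organism 6: 28.81908 × 0.12 = 3.4582896 kcal/m²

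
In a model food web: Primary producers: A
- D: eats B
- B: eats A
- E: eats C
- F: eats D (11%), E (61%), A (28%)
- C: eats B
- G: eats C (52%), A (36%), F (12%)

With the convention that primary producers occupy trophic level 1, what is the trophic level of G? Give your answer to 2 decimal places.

3.41

B: 1 + 1 = 2
C: 1 + 2 = 3
D: 1 + 2 = 3
E: 1 + 3 = 4
F: 1 + (0.11×3 + 0.61×4 + 0.28×1) = 4.05
G: 1 + (0.52×3 + 0.36×1 + 0.12×4.05) = 3.406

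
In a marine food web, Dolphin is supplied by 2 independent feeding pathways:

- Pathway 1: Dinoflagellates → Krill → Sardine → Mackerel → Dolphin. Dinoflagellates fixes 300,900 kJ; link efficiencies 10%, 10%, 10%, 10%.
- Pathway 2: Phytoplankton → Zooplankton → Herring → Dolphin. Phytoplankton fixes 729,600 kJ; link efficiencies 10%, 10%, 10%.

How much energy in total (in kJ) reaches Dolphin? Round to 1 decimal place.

Pathway 1: 300900 × 0.1 × 0.1 × 0.1 × 0.1 = 30.09 kJ
Pathway 2: 729600 × 0.1 × 0.1 × 0.1 = 729.6 kJ
Total at Dolphin: 30.09 + 729.6 = 759.69 kJ

759.7 kJ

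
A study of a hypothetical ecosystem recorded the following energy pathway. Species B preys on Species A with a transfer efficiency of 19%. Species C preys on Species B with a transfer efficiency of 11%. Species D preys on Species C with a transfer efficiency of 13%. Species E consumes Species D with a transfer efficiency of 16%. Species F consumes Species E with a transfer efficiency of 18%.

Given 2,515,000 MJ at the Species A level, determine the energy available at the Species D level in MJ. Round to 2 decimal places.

Species B: 2515000 × 0.19 = 477850 MJ
Species C: 477850 × 0.11 = 52563.5 MJ
Species D: 52563.5 × 0.13 = 6833.255 MJ

6833.26 MJ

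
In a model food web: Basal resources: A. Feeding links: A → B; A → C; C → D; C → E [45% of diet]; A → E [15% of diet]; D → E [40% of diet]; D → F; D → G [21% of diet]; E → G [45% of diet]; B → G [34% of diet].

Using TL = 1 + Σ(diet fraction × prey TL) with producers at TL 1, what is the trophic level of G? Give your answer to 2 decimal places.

3.77

B: 1 + 1 = 2
C: 1 + 1 = 2
D: 1 + 2 = 3
E: 1 + (0.45×2 + 0.15×1 + 0.4×3) = 3.25
F: 1 + 3 = 4
G: 1 + (0.21×3 + 0.45×3.25 + 0.34×2) = 3.7725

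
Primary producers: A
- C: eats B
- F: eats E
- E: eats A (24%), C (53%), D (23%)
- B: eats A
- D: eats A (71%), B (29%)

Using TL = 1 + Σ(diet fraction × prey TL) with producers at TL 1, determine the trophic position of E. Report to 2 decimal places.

B: 1 + 1 = 2
C: 1 + 2 = 3
D: 1 + (0.71×1 + 0.29×2) = 2.29
E: 1 + (0.24×1 + 0.53×3 + 0.23×2.29) = 3.3567
F: 1 + 3.3567 = 4.3567

3.36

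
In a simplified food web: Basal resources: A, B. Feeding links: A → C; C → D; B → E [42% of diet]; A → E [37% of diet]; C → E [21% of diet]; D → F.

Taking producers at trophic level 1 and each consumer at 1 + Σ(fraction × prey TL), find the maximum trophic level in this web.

4

C: 1 + 1 = 2
D: 1 + 2 = 3
E: 1 + (0.42×1 + 0.37×1 + 0.21×2) = 2.21
F: 1 + 3 = 4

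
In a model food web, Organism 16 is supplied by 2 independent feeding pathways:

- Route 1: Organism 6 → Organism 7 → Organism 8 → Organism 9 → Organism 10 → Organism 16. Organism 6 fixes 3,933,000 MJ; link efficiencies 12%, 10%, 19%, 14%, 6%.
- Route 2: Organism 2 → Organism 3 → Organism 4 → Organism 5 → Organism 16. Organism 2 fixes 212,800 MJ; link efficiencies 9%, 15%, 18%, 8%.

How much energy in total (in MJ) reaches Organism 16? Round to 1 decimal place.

116.7 MJ

Route 1: 3933000 × 0.12 × 0.1 × 0.19 × 0.14 × 0.06 = 75.324816 MJ
Route 2: 212800 × 0.09 × 0.15 × 0.18 × 0.08 = 41.36832 MJ
Total at Organism 16: 75.324816 + 41.36832 = 116.693136 MJ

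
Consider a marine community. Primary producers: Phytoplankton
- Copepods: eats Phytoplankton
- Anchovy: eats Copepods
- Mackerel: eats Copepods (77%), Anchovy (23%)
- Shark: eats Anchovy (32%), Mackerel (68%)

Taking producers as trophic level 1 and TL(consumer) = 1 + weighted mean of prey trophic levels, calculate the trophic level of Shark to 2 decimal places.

4.16

Copepods: 1 + 1 = 2
Anchovy: 1 + 2 = 3
Mackerel: 1 + (0.77×2 + 0.23×3) = 3.23
Shark: 1 + (0.32×3 + 0.68×3.23) = 4.1564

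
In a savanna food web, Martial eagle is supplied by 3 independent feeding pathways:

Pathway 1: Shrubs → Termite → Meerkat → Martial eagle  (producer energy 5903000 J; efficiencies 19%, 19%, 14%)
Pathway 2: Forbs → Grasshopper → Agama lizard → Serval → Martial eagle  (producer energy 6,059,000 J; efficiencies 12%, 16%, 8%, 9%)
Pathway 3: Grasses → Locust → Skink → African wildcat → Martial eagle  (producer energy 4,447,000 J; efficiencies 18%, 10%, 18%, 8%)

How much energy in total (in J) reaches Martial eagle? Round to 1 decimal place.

Pathway 1: 5903000 × 0.19 × 0.19 × 0.14 = 29833.762 J
Pathway 2: 6059000 × 0.12 × 0.16 × 0.08 × 0.09 = 837.59616 J
Pathway 3: 4447000 × 0.18 × 0.1 × 0.18 × 0.08 = 1152.6624 J
Total at Martial eagle: 29833.762 + 837.59616 + 1152.6624 = 31824.02056 J

31824.0 J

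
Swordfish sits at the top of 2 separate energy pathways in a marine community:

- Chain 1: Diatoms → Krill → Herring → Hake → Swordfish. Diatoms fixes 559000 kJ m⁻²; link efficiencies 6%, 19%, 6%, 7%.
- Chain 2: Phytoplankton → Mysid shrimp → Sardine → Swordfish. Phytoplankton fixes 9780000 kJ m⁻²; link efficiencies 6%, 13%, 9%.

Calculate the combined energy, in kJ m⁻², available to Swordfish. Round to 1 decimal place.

6892.3 kJ m⁻²

Chain 1: 559000 × 0.06 × 0.19 × 0.06 × 0.07 = 26.76492 kJ m⁻²
Chain 2: 9780000 × 0.06 × 0.13 × 0.09 = 6865.56 kJ m⁻²
Total at Swordfish: 26.76492 + 6865.56 = 6892.32492 kJ m⁻²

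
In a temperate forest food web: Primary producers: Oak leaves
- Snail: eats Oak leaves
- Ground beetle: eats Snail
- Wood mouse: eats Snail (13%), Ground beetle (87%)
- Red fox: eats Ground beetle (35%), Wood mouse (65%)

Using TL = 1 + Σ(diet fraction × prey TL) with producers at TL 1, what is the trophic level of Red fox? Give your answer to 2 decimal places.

Snail: 1 + 1 = 2
Ground beetle: 1 + 2 = 3
Wood mouse: 1 + (0.13×2 + 0.87×3) = 3.87
Red fox: 1 + (0.35×3 + 0.65×3.87) = 4.5655

4.57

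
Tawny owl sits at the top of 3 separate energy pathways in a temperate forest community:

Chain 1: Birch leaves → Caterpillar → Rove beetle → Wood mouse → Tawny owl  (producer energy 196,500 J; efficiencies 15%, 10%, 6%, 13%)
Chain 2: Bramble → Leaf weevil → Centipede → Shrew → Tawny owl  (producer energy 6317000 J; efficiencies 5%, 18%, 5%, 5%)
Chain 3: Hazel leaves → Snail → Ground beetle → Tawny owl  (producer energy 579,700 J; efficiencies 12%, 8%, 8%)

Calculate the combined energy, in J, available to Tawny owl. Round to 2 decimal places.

Chain 1: 196500 × 0.15 × 0.1 × 0.06 × 0.13 = 22.9905 J
Chain 2: 6317000 × 0.05 × 0.18 × 0.05 × 0.05 = 142.1325 J
Chain 3: 579700 × 0.12 × 0.08 × 0.08 = 445.2096 J
Total at Tawny owl: 22.9905 + 142.1325 + 445.2096 = 610.3326 J

610.33 J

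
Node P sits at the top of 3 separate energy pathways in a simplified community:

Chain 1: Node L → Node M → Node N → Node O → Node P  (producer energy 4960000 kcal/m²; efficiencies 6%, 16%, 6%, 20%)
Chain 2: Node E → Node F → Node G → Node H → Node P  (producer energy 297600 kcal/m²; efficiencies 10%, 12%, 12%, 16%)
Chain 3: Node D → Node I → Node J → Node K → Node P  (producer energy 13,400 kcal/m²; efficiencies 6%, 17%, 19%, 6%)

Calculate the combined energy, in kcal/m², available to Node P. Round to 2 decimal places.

Chain 1: 4960000 × 0.06 × 0.16 × 0.06 × 0.2 = 571.392 kcal/m²
Chain 2: 297600 × 0.1 × 0.12 × 0.12 × 0.16 = 68.56704 kcal/m²
Chain 3: 13400 × 0.06 × 0.17 × 0.19 × 0.06 = 1.558152 kcal/m²
Total at Node P: 571.392 + 68.56704 + 1.558152 = 641.517192 kcal/m²

641.52 kcal/m²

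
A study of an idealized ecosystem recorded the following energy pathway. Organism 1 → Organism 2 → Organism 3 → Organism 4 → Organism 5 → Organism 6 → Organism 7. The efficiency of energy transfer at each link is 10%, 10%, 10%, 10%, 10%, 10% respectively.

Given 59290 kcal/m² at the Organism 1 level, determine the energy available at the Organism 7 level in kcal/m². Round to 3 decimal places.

Organism 2: 59290 × 0.1 = 5929 kcal/m²
Organism 3: 5929 × 0.1 = 592.9 kcal/m²
Organism 4: 592.9 × 0.1 = 59.29 kcal/m²
Organism 5: 59.29 × 0.1 = 5.929 kcal/m²
Organism 6: 5.929 × 0.1 = 0.5929 kcal/m²
Organism 7: 0.5929 × 0.1 = 0.05929 kcal/m²

0.059 kcal/m²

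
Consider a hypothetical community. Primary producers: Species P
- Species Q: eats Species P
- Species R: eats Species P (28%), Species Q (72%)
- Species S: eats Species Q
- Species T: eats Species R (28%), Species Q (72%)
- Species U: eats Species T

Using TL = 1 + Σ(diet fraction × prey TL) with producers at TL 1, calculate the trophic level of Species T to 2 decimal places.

3.20

Species Q: 1 + 1 = 2
Species R: 1 + (0.28×1 + 0.72×2) = 2.72
Species S: 1 + 2 = 3
Species T: 1 + (0.28×2.72 + 0.72×2) = 3.2016
Species U: 1 + 3.2016 = 4.2016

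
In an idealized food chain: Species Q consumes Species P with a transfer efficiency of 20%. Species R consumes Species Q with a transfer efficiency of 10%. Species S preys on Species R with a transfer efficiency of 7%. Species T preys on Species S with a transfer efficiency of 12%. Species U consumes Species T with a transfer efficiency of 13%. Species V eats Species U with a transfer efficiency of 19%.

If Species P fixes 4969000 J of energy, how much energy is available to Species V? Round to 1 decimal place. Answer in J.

Species Q: 4969000 × 0.2 = 993800 J
Species R: 993800 × 0.1 = 99380 J
Species S: 99380 × 0.07 = 6956.6 J
Species T: 6956.6 × 0.12 = 834.792 J
Species U: 834.792 × 0.13 = 108.52296 J
Species V: 108.52296 × 0.19 = 20.6193624 J

20.6 J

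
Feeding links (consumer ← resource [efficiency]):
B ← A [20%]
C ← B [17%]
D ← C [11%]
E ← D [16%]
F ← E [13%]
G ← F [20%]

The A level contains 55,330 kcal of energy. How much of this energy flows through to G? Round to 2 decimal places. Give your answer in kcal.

B: 55330 × 0.2 = 11066 kcal
C: 11066 × 0.17 = 1881.22 kcal
D: 1881.22 × 0.11 = 206.9342 kcal
E: 206.9342 × 0.16 = 33.109472 kcal
F: 33.109472 × 0.13 = 4.30423136 kcal
G: 4.30423136 × 0.2 = 0.860846272 kcal

0.86 kcal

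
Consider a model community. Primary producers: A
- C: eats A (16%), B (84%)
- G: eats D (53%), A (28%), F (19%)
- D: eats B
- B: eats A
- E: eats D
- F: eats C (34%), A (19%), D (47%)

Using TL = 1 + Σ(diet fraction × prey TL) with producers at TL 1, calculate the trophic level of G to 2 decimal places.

B: 1 + 1 = 2
C: 1 + (0.16×1 + 0.84×2) = 2.84
D: 1 + 2 = 3
E: 1 + 3 = 4
F: 1 + (0.34×2.84 + 0.19×1 + 0.47×3) = 3.5656
G: 1 + (0.53×3 + 0.28×1 + 0.19×3.5656) = 3.547464

3.55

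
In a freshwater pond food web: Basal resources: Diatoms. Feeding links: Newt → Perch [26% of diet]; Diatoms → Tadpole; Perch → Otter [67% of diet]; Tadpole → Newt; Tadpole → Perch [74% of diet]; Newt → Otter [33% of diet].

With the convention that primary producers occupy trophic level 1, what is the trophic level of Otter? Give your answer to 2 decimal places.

Tadpole: 1 + 1 = 2
Newt: 1 + 2 = 3
Perch: 1 + (0.26×3 + 0.74×2) = 3.26
Otter: 1 + (0.33×3 + 0.67×3.26) = 4.1742

4.17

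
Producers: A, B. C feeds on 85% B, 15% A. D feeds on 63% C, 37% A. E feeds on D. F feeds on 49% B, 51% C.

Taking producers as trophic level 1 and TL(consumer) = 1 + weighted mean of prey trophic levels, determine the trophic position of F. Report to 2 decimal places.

2.51

C: 1 + (0.85×1 + 0.15×1) = 2
D: 1 + (0.63×2 + 0.37×1) = 2.63
E: 1 + 2.63 = 3.63
F: 1 + (0.49×1 + 0.51×2) = 2.51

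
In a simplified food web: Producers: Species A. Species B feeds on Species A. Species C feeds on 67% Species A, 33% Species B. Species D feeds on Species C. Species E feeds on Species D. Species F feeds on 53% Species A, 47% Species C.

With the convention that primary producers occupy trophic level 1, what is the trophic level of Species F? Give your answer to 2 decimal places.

2.63

Species B: 1 + 1 = 2
Species C: 1 + (0.67×1 + 0.33×2) = 2.33
Species D: 1 + 2.33 = 3.33
Species E: 1 + 3.33 = 4.33
Species F: 1 + (0.53×1 + 0.47×2.33) = 2.6251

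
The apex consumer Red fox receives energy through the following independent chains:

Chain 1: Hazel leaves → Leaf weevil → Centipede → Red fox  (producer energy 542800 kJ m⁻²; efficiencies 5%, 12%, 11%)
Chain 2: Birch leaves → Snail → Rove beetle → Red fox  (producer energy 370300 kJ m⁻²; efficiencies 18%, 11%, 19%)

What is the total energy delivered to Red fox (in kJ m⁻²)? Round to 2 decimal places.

Chain 1: 542800 × 0.05 × 0.12 × 0.11 = 358.248 kJ m⁻²
Chain 2: 370300 × 0.18 × 0.11 × 0.19 = 1393.0686 kJ m⁻²
Total at Red fox: 358.248 + 1393.0686 = 1751.3166 kJ m⁻²

1751.32 kJ m⁻²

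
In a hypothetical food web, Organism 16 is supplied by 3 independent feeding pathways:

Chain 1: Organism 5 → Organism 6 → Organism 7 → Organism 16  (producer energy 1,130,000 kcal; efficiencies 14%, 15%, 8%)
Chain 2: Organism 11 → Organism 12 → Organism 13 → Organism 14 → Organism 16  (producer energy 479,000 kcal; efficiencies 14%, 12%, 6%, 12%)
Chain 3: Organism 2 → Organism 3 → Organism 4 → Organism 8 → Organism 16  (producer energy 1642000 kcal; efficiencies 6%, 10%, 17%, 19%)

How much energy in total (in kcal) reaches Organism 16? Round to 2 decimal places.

Chain 1: 1130000 × 0.14 × 0.15 × 0.08 = 1898.4 kcal
Chain 2: 479000 × 0.14 × 0.12 × 0.06 × 0.12 = 57.93984 kcal
Chain 3: 1642000 × 0.06 × 0.1 × 0.17 × 0.19 = 318.2196 kcal
Total at Organism 16: 1898.4 + 57.93984 + 318.2196 = 2274.55944 kcal

2274.56 kcal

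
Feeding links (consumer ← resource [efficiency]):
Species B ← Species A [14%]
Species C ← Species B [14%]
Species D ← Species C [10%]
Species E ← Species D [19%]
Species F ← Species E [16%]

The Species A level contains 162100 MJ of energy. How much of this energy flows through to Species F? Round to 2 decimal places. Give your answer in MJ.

9.66 MJ

Species B: 162100 × 0.14 = 22694 MJ
Species C: 22694 × 0.14 = 3177.16 MJ
Species D: 3177.16 × 0.1 = 317.716 MJ
Species E: 317.716 × 0.19 = 60.36604 MJ
Species F: 60.36604 × 0.16 = 9.6585664 MJ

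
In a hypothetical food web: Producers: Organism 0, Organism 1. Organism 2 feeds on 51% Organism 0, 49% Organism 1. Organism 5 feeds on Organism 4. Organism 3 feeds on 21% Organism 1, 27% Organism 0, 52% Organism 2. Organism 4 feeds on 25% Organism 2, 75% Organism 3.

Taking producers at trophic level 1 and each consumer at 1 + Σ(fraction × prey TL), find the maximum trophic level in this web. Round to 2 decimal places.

4.39

Organism 2: 1 + (0.51×1 + 0.49×1) = 2
Organism 3: 1 + (0.21×1 + 0.27×1 + 0.52×2) = 2.52
Organism 4: 1 + (0.25×2 + 0.75×2.52) = 3.39
Organism 5: 1 + 3.39 = 4.39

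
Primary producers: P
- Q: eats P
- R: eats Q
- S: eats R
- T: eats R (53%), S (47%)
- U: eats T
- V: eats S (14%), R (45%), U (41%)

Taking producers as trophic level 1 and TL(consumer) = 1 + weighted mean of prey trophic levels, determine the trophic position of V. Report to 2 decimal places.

Q: 1 + 1 = 2
R: 1 + 2 = 3
S: 1 + 3 = 4
T: 1 + (0.53×3 + 0.47×4) = 4.47
U: 1 + 4.47 = 5.47
V: 1 + (0.14×4 + 0.45×3 + 0.41×5.47) = 5.1527

5.15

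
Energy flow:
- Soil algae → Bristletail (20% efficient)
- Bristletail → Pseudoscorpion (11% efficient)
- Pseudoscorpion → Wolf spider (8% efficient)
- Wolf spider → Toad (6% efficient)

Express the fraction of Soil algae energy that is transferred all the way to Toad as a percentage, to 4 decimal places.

0.0106%

Product of link efficiencies: 0.2 × 0.11 × 0.08 × 0.06 = 0.0001056
As a percentage: 0.0001056 × 100 = 0.0106%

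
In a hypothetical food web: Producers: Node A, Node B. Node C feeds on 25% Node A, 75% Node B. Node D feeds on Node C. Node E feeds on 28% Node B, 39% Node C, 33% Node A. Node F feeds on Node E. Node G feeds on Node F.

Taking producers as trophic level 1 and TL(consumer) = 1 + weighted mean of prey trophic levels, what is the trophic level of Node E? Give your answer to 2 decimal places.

2.39

Node C: 1 + (0.25×1 + 0.75×1) = 2
Node D: 1 + 2 = 3
Node E: 1 + (0.28×1 + 0.39×2 + 0.33×1) = 2.39
Node F: 1 + 2.39 = 3.39
Node G: 1 + 3.39 = 4.39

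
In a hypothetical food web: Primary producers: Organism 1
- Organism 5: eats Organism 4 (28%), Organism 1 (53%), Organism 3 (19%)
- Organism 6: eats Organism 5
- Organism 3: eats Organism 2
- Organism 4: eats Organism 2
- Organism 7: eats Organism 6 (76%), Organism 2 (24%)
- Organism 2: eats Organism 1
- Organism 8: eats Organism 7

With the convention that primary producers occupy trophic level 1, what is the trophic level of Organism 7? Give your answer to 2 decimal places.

Organism 2: 1 + 1 = 2
Organism 3: 1 + 2 = 3
Organism 4: 1 + 2 = 3
Organism 5: 1 + (0.28×3 + 0.53×1 + 0.19×3) = 2.94
Organism 6: 1 + 2.94 = 3.94
Organism 7: 1 + (0.76×3.94 + 0.24×2) = 4.4744
Organism 8: 1 + 4.4744 = 5.4744

4.47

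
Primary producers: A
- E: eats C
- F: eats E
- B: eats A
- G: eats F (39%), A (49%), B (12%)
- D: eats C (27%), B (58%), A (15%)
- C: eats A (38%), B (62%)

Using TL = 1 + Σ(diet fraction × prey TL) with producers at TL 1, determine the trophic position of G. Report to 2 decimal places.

3.53

B: 1 + 1 = 2
C: 1 + (0.38×1 + 0.62×2) = 2.62
D: 1 + (0.27×2.62 + 0.58×2 + 0.15×1) = 3.0174
E: 1 + 2.62 = 3.62
F: 1 + 3.62 = 4.62
G: 1 + (0.39×4.62 + 0.49×1 + 0.12×2) = 3.5318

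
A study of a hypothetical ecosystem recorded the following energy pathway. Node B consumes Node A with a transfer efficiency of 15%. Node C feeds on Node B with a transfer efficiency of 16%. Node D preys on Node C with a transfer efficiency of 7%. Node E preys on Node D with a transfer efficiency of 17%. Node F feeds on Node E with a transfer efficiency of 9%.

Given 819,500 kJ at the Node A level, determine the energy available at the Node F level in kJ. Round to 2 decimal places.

21.06 kJ

Node B: 819500 × 0.15 = 122925 kJ
Node C: 122925 × 0.16 = 19668 kJ
Node D: 19668 × 0.07 = 1376.76 kJ
Node E: 1376.76 × 0.17 = 234.0492 kJ
Node F: 234.0492 × 0.09 = 21.064428 kJ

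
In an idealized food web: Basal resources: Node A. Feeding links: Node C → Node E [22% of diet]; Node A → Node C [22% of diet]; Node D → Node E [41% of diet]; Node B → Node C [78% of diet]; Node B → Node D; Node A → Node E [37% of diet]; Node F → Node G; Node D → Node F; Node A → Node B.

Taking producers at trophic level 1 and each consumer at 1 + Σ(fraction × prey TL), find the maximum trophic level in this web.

5

Node B: 1 + 1 = 2
Node C: 1 + (0.78×2 + 0.22×1) = 2.78
Node D: 1 + 2 = 3
Node E: 1 + (0.41×3 + 0.37×1 + 0.22×2.78) = 3.2116
Node F: 1 + 3 = 4
Node G: 1 + 4 = 5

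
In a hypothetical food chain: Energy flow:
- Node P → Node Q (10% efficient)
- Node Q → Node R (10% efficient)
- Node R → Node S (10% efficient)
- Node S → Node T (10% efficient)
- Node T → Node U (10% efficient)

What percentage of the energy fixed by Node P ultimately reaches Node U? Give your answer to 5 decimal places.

Product of link efficiencies: 0.1 × 0.1 × 0.1 × 0.1 × 0.1 = 0.00001
As a percentage: 0.00001 × 100 = 0.00100%

0.00100%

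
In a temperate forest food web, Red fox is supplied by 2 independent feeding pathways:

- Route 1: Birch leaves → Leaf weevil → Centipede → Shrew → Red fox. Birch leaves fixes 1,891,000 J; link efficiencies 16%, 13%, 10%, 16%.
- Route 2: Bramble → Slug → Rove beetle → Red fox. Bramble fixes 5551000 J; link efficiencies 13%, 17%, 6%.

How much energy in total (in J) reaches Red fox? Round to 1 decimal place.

Route 1: 1891000 × 0.16 × 0.13 × 0.1 × 0.16 = 629.3248 J
Route 2: 5551000 × 0.13 × 0.17 × 0.06 = 7360.626 J
Total at Red fox: 629.3248 + 7360.626 = 7989.9508 J

7990.0 J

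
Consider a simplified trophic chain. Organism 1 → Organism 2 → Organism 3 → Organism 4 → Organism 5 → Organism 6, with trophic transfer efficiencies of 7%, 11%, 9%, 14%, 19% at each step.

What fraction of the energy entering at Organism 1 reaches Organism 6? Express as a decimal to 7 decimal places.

0.0000184

Product of link efficiencies: 0.07 × 0.11 × 0.09 × 0.14 × 0.19 = 0.0000184338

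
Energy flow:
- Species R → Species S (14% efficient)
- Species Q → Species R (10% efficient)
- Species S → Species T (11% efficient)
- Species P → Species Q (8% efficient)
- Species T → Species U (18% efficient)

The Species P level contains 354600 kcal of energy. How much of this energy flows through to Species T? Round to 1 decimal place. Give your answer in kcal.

Species Q: 354600 × 0.08 = 28368 kcal
Species R: 28368 × 0.1 = 2836.8 kcal
Species S: 2836.8 × 0.14 = 397.152 kcal
Species T: 397.152 × 0.11 = 43.68672 kcal

43.7 kcal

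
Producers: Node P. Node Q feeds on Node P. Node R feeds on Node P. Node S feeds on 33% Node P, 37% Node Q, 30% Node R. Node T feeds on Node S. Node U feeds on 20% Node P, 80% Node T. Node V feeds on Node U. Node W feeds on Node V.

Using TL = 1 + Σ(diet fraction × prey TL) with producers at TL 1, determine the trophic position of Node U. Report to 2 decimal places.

Node Q: 1 + 1 = 2
Node R: 1 + 1 = 2
Node S: 1 + (0.33×1 + 0.37×2 + 0.3×2) = 2.67
Node T: 1 + 2.67 = 3.67
Node U: 1 + (0.2×1 + 0.8×3.67) = 4.136
Node V: 1 + 4.136 = 5.136
Node W: 1 + 5.136 = 6.136

4.14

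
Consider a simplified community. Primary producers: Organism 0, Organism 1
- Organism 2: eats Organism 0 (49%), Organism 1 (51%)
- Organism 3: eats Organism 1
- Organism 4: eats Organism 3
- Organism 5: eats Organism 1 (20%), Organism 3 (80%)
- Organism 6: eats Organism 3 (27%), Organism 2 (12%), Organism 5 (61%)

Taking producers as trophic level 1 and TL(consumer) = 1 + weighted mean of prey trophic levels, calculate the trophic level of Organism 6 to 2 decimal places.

Organism 2: 1 + (0.49×1 + 0.51×1) = 2
Organism 3: 1 + 1 = 2
Organism 4: 1 + 2 = 3
Organism 5: 1 + (0.2×1 + 0.8×2) = 2.8
Organism 6: 1 + (0.27×2 + 0.12×2 + 0.61×2.8) = 3.488

3.49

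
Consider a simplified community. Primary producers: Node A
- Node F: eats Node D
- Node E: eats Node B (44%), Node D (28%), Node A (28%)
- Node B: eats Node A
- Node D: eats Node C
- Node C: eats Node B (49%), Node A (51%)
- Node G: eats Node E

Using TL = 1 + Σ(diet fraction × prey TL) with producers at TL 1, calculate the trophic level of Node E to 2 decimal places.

Node B: 1 + 1 = 2
Node C: 1 + (0.49×2 + 0.51×1) = 2.49
Node D: 1 + 2.49 = 3.49
Node E: 1 + (0.44×2 + 0.28×3.49 + 0.28×1) = 3.1372
Node F: 1 + 3.49 = 4.49
Node G: 1 + 3.1372 = 4.1372

3.14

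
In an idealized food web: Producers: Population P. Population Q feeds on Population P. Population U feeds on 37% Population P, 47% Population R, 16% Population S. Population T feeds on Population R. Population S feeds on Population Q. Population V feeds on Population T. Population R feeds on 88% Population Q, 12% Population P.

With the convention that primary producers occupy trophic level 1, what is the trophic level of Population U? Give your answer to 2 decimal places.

Population Q: 1 + 1 = 2
Population R: 1 + (0.88×2 + 0.12×1) = 2.88
Population S: 1 + 2 = 3
Population T: 1 + 2.88 = 3.88
Population U: 1 + (0.37×1 + 0.47×2.88 + 0.16×3) = 3.2036
Population V: 1 + 3.88 = 4.88

3.20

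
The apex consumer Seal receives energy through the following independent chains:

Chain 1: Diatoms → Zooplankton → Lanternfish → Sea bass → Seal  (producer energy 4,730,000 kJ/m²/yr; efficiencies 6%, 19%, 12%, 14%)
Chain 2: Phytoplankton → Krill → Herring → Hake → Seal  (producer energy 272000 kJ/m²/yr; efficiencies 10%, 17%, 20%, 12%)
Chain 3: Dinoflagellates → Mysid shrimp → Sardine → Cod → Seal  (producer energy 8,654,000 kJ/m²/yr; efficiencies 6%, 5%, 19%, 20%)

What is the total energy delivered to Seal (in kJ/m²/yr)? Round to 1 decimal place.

Chain 1: 4730000 × 0.06 × 0.19 × 0.12 × 0.14 = 905.8896 kJ/m²/yr
Chain 2: 272000 × 0.1 × 0.17 × 0.2 × 0.12 = 110.976 kJ/m²/yr
Chain 3: 8654000 × 0.06 × 0.05 × 0.19 × 0.2 = 986.556 kJ/m²/yr
Total at Seal: 905.8896 + 110.976 + 986.556 = 2003.4216 kJ/m²/yr

2003.4 kJ/m²/yr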